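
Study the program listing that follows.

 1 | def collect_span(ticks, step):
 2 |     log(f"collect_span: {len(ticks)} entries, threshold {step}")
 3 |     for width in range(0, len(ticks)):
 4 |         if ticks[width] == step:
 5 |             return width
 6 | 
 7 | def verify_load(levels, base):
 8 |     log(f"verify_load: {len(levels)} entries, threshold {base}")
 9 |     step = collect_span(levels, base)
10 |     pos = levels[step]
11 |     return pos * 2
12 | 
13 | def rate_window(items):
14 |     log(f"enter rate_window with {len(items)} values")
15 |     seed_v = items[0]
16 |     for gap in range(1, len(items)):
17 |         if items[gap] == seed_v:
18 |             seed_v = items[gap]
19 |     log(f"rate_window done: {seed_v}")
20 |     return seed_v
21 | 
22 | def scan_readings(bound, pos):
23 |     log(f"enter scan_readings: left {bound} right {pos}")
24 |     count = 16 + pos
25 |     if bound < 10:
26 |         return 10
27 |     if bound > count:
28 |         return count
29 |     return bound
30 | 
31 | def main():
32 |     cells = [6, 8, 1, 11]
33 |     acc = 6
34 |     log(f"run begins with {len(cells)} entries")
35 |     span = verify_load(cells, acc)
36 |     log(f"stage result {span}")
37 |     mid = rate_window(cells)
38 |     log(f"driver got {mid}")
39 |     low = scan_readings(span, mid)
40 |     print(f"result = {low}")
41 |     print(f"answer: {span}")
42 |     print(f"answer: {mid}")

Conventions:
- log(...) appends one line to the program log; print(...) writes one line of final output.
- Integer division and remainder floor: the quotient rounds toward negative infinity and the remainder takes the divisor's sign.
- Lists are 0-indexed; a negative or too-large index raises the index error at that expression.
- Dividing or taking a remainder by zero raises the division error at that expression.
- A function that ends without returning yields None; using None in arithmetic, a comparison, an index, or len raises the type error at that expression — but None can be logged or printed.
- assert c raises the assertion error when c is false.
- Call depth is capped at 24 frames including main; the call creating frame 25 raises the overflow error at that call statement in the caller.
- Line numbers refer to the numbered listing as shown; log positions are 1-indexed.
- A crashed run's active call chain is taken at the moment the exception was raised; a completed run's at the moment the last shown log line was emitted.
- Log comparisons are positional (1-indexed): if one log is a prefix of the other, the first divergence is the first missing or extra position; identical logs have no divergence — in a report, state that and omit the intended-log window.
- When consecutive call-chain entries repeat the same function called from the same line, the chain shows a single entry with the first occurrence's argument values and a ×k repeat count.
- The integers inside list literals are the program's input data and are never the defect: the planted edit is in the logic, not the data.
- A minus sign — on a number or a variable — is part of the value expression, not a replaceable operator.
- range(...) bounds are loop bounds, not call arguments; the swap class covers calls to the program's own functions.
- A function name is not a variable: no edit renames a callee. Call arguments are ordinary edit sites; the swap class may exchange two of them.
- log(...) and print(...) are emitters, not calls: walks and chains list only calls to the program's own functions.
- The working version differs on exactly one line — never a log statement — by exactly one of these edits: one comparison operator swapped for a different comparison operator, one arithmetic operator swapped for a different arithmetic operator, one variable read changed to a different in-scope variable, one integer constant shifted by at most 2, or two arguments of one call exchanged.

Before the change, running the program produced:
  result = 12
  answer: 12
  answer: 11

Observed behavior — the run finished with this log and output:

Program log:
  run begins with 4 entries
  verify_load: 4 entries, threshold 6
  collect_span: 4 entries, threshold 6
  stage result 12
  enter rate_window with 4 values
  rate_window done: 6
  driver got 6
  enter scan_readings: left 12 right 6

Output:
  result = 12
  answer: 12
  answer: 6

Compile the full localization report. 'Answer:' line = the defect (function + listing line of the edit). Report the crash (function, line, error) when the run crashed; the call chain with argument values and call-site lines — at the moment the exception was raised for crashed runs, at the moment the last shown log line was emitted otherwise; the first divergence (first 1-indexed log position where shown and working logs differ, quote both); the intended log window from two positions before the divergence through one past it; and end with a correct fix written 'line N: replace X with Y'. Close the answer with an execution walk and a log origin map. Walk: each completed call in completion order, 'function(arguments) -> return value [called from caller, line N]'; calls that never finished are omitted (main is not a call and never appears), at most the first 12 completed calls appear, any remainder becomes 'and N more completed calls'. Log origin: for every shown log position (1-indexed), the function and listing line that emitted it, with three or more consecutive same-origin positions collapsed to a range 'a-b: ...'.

Answer: the defect is in rate_window at line 17.
Key fact: The earliest visible damage is log position 6 — 'rate_window done: 6' rather than the intended 'rate_window done: 11'.
Call chain: main -> scan_readings(12, 6) (called at line 39).
First divergence: position 6; shown 'rate_window done: 6' vs intended 'rate_window done: 11'.
Intended log window:
  4: stage result 12
  5: enter rate_window with 4 values
  6: rate_window done: 11
  7: driver got 11
Execution walk:
  collect_span([6, 8, 1, 11], 6) -> 0  [called from verify_load, line 9]
  verify_load([6, 8, 1, 11], 6) -> 12  [called from main, line 35]
  rate_window([6, 8, 1, 11]) -> 6  [called from main, line 37]
  scan_readings(12, 6) -> 12  [called from main, line 39]
Log origin:
  1: logged in main at line 34
  2: logged in verify_load at line 8
  3: logged in collect_span at line 2
  4: logged in main at line 36
  5: logged in rate_window at line 14
  6: logged in rate_window at line 19
  7: logged in main at line 38
  8: logged in scan_readings at line 23
A correct fix: line 17: replace `==` with `>`.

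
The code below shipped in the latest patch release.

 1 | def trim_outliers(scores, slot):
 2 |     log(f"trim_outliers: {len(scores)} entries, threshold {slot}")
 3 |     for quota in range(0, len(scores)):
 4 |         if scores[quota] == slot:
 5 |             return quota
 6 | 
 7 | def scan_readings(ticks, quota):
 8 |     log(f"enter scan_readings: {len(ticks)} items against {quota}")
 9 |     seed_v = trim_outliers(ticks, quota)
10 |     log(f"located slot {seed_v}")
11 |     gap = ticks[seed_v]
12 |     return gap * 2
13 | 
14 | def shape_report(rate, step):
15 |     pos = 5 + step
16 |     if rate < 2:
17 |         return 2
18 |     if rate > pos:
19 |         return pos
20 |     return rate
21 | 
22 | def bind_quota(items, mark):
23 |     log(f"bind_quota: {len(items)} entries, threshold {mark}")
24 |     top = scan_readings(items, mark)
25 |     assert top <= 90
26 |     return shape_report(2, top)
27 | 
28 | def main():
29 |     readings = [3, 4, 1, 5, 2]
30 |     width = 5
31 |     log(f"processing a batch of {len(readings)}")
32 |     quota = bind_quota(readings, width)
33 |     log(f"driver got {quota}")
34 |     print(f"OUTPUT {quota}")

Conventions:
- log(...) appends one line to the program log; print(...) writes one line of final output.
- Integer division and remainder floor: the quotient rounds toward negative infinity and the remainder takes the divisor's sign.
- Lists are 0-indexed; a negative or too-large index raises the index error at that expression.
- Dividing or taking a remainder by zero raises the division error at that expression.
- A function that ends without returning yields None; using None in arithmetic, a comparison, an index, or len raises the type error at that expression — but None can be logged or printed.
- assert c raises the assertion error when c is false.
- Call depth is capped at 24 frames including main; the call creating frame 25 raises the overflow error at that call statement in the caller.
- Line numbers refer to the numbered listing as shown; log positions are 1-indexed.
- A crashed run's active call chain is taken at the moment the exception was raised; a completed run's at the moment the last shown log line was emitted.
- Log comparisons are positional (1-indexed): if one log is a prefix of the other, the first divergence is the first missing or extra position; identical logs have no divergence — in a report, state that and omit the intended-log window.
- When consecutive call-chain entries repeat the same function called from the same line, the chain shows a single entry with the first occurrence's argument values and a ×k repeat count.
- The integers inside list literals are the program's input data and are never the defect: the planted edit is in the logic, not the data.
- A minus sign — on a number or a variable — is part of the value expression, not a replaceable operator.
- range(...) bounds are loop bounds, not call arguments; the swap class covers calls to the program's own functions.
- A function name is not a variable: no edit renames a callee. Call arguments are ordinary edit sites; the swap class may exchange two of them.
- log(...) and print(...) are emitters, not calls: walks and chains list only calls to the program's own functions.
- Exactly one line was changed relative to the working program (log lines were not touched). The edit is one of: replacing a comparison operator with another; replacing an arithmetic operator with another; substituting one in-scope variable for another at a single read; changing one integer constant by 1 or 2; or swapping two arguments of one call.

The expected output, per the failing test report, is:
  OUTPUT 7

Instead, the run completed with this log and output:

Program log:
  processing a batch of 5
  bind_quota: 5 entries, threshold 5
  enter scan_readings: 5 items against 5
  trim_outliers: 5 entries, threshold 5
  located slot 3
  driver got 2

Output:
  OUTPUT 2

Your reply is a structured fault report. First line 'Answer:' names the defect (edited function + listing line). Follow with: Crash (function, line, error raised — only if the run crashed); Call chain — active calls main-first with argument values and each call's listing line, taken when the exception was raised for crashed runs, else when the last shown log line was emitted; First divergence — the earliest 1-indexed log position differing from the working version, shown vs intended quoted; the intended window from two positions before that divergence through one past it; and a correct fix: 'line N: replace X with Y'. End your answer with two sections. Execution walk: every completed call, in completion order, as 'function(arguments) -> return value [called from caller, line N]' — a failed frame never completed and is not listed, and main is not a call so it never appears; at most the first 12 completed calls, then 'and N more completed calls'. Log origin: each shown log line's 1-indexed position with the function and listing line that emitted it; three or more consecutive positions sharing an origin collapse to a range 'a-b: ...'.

Answer: the defect is in bind_quota at line 26.
Core observation: Position 6 is the first bad log line: 'driver got 2' should read 'driver got 7'.
Call chain: main.
First divergence: at position 6 the run shows 'driver got 2' where the working version logs 'driver got 7'.
Intended log window:
  4: trim_outliers: 5 entries, threshold 5
  5: located slot 3
  6: driver got 7
Execution walk:
  trim_outliers([3, 4, 1, 5, 2], 5) -> 3  [called from scan_readings, line 9]
  scan_readings([3, 4, 1, 5, 2], 5) -> 10  [called from bind_quota, line 24]
  shape_report(2, 10) -> 2  [called from bind_quota, line 26]
  bind_quota([3, 4, 1, 5, 2], 5) -> 2  [called from main, line 32]
Log origins:
  1: emitted by main (line 31)
  2: emitted by bind_quota (line 23)
  3: emitted by scan_readings (line 8)
  4: emitted by trim_outliers (line 2)
  5: emitted by scan_readings (line 10)
  6: emitted by main (line 33)
A correct fix: line 26: replace `shape_report(2, top)` with `shape_report(top, 2)`.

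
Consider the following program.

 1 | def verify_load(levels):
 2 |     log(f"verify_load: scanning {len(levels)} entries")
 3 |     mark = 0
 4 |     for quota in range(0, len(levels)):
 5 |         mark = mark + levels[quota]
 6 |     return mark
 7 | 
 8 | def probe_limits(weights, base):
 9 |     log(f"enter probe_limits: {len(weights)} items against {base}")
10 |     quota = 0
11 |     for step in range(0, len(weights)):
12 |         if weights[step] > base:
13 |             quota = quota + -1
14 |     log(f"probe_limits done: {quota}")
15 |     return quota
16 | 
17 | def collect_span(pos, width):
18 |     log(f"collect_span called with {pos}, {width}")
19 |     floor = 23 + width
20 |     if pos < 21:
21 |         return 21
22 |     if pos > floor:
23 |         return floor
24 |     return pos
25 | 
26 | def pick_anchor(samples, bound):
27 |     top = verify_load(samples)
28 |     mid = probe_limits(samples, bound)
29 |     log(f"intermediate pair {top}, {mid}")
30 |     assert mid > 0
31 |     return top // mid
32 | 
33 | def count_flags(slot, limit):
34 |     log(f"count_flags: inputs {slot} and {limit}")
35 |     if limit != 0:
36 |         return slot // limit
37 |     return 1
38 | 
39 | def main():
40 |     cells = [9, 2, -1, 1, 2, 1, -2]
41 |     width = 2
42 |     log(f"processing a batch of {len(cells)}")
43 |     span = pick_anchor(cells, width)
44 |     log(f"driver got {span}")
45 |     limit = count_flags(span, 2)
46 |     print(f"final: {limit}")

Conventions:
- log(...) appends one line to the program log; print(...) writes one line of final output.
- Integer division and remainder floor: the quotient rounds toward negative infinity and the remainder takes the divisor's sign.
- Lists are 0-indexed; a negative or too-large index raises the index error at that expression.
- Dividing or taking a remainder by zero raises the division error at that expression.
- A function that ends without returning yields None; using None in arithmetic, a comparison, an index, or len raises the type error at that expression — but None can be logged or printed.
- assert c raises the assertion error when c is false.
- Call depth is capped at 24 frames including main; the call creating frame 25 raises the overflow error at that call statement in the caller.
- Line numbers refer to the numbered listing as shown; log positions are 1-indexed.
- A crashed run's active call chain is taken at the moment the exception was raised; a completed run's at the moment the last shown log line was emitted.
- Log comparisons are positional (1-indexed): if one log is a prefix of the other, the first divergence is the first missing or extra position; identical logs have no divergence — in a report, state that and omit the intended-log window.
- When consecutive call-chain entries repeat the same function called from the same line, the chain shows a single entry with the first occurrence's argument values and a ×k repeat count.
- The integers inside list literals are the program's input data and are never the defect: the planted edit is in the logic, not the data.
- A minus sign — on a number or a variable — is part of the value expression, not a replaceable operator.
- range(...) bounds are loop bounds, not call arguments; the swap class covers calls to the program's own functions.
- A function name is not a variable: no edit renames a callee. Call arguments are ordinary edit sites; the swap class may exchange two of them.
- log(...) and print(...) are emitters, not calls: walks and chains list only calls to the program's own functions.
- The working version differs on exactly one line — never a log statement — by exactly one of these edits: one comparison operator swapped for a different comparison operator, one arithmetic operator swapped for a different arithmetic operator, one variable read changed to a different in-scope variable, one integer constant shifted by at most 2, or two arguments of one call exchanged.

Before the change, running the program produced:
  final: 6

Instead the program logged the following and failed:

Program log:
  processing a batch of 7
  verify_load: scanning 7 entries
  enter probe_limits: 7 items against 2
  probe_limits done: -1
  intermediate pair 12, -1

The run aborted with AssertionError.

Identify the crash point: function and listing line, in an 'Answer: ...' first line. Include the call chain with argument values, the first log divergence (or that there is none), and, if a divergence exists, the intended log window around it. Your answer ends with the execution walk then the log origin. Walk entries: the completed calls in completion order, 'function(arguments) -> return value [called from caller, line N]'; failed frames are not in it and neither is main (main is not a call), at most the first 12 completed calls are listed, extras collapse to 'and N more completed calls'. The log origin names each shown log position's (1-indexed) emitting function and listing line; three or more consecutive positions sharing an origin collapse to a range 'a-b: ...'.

Answer: the error was raised in pick_anchor, line 30.
Key fact: Log line 4 is where behavior first shows: 'probe_limits done: -1' appears instead of 'probe_limits done: 1'.
Call chain: main -> pick_anchor([9, 2, -1, 1, 2, 1, -2], 2) (called at line 43).
First divergence: position 4 — shown 'probe_limits done: -1', intended 'probe_limits done: 1'.
Intended log window:
  2: verify_load: scanning 7 entries
  3: enter probe_limits: 7 items against 2
  4: probe_limits done: 1
  5: intermediate pair 12, 1
Execution walk:
  verify_load([9, 2, -1, 1, 2, 1, -2]) -> 12  [called from pick_anchor, line 27]
  probe_limits([9, 2, -1, 1, 2, 1, -2], 2) -> -1  [called from pick_anchor, line 28]
Log line origins:
  1 — main, line 42
  2 — verify_load, line 2
  3 — probe_limits, line 9
  4 — probe_limits, line 14
  5 — pick_anchor, line 29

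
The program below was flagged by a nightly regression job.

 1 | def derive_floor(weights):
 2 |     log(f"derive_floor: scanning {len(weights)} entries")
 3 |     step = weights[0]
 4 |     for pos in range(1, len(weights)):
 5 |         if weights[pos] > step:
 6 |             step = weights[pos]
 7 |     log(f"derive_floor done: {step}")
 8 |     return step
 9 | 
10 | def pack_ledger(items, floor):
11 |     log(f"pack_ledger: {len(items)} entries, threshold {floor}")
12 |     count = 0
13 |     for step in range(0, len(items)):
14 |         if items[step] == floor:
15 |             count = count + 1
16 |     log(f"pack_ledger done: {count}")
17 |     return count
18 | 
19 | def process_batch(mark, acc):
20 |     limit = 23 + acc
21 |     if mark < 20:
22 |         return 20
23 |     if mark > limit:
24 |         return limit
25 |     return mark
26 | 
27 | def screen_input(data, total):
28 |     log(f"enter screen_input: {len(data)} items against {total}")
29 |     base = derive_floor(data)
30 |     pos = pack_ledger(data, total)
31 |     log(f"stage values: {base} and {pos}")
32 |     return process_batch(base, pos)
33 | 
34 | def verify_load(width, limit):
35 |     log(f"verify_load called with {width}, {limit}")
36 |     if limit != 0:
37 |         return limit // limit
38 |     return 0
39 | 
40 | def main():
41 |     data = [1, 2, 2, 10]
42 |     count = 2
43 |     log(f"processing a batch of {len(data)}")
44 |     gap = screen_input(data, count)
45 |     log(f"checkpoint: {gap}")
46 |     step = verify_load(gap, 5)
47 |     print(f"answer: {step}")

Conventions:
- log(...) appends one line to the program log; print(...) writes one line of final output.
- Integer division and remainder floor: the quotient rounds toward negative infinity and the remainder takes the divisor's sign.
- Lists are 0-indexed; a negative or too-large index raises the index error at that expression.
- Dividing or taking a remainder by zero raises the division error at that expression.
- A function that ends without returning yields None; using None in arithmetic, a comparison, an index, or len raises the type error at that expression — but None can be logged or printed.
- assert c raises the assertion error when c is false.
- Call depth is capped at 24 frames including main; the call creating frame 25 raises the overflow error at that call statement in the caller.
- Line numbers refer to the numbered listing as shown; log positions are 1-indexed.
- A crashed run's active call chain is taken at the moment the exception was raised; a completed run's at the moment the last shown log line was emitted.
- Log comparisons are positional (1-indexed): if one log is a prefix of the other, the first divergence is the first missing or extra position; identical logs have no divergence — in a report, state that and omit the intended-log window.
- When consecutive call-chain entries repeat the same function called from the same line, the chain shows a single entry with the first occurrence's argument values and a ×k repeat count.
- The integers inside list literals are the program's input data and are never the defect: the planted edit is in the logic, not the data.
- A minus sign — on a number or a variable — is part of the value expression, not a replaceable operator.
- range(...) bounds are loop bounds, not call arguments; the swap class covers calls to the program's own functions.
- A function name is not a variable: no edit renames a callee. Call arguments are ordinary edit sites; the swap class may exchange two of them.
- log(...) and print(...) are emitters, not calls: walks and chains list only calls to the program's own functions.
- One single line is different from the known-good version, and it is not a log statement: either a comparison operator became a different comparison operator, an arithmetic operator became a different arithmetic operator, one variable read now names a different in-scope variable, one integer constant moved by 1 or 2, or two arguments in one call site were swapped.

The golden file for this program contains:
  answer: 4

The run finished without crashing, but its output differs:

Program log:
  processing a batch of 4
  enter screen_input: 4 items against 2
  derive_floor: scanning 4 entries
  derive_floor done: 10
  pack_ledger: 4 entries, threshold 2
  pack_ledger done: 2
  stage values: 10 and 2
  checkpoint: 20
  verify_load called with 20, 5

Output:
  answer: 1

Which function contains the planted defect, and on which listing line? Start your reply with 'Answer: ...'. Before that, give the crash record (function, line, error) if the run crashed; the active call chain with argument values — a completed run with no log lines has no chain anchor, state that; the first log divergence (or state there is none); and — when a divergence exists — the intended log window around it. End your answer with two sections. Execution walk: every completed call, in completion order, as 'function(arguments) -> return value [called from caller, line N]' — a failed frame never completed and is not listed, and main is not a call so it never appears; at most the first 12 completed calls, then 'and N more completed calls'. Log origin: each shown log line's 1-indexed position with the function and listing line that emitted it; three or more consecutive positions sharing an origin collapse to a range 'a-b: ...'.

Answer: the defect is in verify_load at line 37.
Key fact: The logs agree in full; only the final output differs.
Call chain: main -> verify_load(20, 5) (called at line 46).
First divergence: none — the logs agree in full.
Execution walk:
  derive_floor([1, 2, 2, 10]) -> 10  [called from screen_input, line 29]
  pack_ledger([1, 2, 2, 10], 2) -> 2  [called from screen_input, line 30]
  process_batch(10, 2) -> 20  [called from screen_input, line 32]
  screen_input([1, 2, 2, 10], 2) -> 20  [called from main, line 44]
  verify_load(20, 5) -> 1  [called from main, line 46]
Origin of each log line:
  1: emitted by main (line 43)
  2: emitted by screen_input (line 28)
  3: emitted by derive_floor (line 2)
  4: emitted by derive_floor (line 7)
  5: emitted by pack_ledger (line 11)
  6: emitted by pack_ledger (line 16)
  7: emitted by screen_input (line 31)
  8: emitted by main (line 45)
  9: emitted by verify_load (line 35)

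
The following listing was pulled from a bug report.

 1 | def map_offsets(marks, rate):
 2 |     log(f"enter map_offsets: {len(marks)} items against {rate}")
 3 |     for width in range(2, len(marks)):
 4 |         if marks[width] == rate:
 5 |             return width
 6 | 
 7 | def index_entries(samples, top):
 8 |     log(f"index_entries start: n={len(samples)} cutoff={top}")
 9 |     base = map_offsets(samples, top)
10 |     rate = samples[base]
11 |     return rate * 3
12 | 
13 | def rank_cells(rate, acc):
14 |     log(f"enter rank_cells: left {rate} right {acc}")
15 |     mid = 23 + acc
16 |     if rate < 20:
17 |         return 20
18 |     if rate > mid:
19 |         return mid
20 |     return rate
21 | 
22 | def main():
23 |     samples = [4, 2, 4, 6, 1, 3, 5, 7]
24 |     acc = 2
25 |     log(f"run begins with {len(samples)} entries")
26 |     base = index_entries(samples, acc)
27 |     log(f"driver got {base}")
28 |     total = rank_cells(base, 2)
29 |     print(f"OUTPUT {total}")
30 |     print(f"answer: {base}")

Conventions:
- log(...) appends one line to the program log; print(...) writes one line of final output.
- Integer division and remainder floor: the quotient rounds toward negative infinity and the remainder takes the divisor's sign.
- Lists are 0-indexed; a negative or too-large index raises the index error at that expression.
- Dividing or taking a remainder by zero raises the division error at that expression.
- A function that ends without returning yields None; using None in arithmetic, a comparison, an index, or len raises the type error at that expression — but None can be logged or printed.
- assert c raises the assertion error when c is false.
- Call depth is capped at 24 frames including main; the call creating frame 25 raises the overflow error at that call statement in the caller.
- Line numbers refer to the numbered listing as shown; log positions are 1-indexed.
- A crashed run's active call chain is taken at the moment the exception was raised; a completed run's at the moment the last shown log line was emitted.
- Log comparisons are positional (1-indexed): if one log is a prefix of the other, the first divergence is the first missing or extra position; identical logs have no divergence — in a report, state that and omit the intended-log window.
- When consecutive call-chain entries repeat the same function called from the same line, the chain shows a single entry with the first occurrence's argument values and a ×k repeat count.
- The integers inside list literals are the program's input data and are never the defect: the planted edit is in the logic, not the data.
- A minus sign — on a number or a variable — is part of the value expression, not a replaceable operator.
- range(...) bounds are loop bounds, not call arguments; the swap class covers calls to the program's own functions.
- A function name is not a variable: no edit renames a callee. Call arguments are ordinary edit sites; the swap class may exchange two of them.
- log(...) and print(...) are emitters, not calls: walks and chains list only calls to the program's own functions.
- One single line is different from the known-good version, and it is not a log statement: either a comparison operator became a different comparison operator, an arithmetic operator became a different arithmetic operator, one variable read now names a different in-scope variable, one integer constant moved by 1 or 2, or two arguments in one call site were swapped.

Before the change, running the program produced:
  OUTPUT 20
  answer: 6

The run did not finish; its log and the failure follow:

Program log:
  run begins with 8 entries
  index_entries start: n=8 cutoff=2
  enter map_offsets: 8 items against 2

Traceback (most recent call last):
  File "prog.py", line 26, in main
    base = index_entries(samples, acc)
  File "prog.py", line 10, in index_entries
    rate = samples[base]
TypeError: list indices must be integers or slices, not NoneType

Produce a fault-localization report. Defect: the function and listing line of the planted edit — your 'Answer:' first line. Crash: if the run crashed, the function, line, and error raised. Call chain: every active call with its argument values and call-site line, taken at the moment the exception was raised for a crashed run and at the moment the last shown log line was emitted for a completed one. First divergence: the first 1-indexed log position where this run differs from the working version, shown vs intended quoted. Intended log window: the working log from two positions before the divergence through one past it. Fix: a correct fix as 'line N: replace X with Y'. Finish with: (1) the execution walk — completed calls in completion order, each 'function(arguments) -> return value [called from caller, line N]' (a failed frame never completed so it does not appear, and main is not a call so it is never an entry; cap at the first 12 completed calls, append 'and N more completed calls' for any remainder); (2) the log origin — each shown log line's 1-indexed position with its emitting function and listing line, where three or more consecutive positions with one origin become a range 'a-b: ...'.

Answer: the defect is in map_offsets at line 3.
Key observation: A complete run would log 'driver got 6' next, but this one stopped at 3 lines.
Crash: index_entries, line 10, TypeError.
Call chain: main -> index_entries([4, 2, 4, 6, 1, 3, 5, 7], 2) (called at line 26).
First divergence: position 4 — after 3 matching lines the faulty run goes silent; intended next line 'driver got 6'.
Intended log window:
  2: index_entries start: n=8 cutoff=2
  3: enter map_offsets: 8 items against 2
  4: driver got 6
  5: enter rank_cells: left 6 right 2
Execution walk:
  map_offsets([4, 2, 4, 6, 1, 3, 5, 7], 2) -> None  [called from index_entries, line 9]
Origin of each log line:
  1: emitted by main (line 25)
  2: emitted by index_entries (line 8)
  3: emitted by map_offsets (line 2)
A correct fix: line 3: replace `2` with `0`.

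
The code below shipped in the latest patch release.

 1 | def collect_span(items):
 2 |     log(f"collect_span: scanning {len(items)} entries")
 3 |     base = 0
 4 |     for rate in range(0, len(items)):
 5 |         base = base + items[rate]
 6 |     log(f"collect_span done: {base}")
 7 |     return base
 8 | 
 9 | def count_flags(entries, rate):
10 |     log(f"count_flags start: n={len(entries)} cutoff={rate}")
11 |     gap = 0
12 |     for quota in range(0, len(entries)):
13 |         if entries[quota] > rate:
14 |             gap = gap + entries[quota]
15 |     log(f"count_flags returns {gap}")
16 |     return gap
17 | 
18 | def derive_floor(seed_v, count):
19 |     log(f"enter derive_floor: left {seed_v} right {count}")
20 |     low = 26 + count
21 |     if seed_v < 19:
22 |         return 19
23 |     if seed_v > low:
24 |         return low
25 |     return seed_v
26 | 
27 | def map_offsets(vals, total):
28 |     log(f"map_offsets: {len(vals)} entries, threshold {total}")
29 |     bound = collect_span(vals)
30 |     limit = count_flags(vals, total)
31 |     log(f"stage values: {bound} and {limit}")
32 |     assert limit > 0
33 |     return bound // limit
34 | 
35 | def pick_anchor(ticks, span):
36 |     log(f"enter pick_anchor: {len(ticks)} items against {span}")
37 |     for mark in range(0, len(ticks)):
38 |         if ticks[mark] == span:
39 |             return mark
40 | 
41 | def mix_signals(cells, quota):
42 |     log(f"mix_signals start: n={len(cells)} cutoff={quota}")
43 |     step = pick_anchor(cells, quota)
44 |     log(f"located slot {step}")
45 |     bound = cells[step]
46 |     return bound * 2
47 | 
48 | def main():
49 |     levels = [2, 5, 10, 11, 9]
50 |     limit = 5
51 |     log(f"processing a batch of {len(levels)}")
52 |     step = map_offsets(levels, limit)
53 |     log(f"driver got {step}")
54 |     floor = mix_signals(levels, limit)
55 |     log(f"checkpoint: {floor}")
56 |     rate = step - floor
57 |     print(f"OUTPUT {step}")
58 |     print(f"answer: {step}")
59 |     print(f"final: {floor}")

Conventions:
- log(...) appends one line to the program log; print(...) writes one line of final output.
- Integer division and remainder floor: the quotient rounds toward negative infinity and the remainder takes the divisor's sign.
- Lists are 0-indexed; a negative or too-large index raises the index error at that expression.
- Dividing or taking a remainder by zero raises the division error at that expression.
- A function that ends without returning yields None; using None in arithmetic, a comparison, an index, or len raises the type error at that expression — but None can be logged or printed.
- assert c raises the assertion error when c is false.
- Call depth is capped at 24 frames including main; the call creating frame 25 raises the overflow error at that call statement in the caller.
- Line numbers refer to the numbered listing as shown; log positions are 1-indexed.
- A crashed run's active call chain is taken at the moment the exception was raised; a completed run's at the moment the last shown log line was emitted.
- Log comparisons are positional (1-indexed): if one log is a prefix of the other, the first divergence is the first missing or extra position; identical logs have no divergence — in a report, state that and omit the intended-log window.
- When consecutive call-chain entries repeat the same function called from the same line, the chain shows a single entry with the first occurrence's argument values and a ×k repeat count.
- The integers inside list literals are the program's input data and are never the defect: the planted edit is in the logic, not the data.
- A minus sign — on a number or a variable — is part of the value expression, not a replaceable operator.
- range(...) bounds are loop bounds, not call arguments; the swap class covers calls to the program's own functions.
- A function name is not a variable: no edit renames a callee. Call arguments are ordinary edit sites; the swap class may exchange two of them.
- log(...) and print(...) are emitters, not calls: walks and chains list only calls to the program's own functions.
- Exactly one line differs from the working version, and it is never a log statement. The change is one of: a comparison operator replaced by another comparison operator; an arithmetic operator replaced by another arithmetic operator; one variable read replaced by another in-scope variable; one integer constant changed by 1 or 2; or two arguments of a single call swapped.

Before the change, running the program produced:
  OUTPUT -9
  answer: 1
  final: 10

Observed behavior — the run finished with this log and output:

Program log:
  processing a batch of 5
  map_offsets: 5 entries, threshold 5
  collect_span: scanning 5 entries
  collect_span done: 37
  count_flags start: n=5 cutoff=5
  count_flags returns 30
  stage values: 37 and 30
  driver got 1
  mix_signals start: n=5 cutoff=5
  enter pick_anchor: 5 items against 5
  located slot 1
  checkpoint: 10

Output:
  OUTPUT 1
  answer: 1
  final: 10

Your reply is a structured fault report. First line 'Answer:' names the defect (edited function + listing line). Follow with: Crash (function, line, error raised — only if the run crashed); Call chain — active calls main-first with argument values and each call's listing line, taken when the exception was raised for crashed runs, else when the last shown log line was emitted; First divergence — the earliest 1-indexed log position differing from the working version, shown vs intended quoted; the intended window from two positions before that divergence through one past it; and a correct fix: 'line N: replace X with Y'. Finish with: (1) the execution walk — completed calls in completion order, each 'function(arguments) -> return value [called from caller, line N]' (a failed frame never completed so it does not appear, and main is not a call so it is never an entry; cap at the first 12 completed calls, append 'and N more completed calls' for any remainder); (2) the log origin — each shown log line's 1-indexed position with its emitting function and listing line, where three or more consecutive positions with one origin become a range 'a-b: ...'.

Answer: the defect is in main at line 57.
Core observation: Log streams are identical — the defect surfaces only in the printed output.
Call chain: main.
First divergence: none; the two logs match at every position.
Execution walk:
  collect_span([2, 5, 10, 11, 9]) -> 37  [called from map_offsets, line 29]
  count_flags([2, 5, 10, 11, 9], 5) -> 30  [called from map_offsets, line 30]
  map_offsets([2, 5, 10, 11, 9], 5) -> 1  [called from main, line 52]
  pick_anchor([2, 5, 10, 11, 9], 5) -> 1  [called from mix_signals, line 43]
  mix_signals([2, 5, 10, 11, 9], 5) -> 10  [called from main, line 54]
Log line origins:
  1: from main, line 51
  2: from map_offsets, line 28
  3: from collect_span, line 2
  4: from collect_span, line 6
  5: from count_flags, line 10
  6: from count_flags, line 15
  7: from map_offsets, line 31
  8: from main, line 53
  9: from mix_signals, line 42
  10: from pick_anchor, line 36
  11: from mix_signals, line 44
  12: from main, line 55
A correct fix: line 57: replace `step` with `rate`.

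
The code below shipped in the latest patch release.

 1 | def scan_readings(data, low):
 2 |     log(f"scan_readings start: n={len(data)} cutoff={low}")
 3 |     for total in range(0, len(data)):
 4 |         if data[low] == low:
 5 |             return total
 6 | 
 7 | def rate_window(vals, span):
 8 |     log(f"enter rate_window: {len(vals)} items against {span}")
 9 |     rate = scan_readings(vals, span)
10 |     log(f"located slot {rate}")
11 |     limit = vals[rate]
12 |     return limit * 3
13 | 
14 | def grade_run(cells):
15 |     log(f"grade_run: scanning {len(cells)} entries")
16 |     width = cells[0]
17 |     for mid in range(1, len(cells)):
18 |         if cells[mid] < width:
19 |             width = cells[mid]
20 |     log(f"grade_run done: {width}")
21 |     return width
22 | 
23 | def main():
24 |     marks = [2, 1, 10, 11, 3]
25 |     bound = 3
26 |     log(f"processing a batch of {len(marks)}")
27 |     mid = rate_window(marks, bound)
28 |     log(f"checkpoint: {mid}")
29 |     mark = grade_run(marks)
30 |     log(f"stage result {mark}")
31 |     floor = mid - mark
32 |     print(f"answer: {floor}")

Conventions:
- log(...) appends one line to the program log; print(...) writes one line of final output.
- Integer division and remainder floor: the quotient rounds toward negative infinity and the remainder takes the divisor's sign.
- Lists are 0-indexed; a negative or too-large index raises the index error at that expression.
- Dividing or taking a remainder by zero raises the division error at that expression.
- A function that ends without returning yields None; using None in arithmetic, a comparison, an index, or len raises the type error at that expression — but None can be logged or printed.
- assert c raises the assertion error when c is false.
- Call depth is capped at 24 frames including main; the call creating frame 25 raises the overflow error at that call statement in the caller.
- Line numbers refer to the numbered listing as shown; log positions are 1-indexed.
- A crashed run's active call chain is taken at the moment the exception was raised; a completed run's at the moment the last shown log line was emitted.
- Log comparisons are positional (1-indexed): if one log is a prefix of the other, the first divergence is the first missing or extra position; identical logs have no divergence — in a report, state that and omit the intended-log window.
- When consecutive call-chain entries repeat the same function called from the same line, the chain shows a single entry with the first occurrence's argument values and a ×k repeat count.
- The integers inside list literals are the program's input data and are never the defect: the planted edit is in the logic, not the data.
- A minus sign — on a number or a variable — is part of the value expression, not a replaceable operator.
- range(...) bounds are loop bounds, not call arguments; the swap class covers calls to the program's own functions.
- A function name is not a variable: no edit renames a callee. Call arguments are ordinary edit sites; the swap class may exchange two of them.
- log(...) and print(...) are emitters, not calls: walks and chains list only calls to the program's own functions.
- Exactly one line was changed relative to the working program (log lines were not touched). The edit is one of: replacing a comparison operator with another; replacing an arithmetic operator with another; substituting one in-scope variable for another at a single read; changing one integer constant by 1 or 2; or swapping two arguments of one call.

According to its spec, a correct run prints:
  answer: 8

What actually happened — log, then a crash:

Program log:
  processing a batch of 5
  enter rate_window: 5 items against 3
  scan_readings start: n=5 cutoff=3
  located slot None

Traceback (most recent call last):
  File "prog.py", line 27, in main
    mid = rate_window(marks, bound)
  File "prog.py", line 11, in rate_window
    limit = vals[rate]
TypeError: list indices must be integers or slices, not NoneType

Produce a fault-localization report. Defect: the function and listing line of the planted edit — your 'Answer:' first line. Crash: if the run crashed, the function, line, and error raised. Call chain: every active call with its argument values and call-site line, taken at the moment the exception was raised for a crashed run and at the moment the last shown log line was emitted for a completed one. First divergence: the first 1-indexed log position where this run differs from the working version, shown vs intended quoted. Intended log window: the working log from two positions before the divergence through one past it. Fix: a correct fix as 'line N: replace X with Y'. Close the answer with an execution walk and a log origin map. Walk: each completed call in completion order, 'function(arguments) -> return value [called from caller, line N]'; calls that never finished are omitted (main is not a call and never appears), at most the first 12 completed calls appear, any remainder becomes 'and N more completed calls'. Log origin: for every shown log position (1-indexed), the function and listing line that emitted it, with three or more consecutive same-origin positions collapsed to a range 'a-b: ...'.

Answer: the defect is in scan_readings at line 4.
The tell: At log position 4 the runs split — shown 'located slot None', but the working version logs 'located slot 4'.
Crash: rate_window, line 11, TypeError.
Call chain: main -> rate_window([2, 1, 10, 11, 3], 3) (called at line 27).
First divergence: position 4; shown 'located slot None' vs intended 'located slot 4'.
Intended log window:
  2: enter rate_window: 5 items against 3
  3: scan_readings start: n=5 cutoff=3
  4: located slot 4
  5: checkpoint: 9
Execution walk:
  scan_readings([2, 1, 10, 11, 3], 3) -> None  [called from rate_window, line 9]
Log origins:
  1: emitted by main (line 26)
  2: emitted by rate_window (line 8)
  3: emitted by scan_readings (line 2)
  4: emitted by rate_window (line 10)
A correct fix: line 4: replace `data[low]` with `data[total]`.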